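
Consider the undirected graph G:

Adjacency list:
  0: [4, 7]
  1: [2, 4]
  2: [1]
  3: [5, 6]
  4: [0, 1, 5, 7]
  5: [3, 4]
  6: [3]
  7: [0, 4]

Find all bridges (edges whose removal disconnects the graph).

A bridge is an edge whose removal increases the number of connected components.
Bridges found: (1,2), (1,4), (3,5), (3,6), (4,5)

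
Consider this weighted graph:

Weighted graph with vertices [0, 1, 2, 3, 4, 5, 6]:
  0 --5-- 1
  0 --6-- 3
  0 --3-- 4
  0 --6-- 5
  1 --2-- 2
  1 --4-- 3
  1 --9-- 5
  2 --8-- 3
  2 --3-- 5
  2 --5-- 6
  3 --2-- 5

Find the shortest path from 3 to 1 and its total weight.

Using Dijkstra's algorithm from vertex 3:
Shortest path: 3 -> 1
Total weight: 4 = 4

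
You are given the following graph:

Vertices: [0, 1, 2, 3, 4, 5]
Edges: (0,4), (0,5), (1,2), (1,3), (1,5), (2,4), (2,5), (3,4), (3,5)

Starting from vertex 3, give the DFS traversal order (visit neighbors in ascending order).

DFS from vertex 3 (neighbors processed in ascending order):
Visit order: 3, 1, 2, 4, 0, 5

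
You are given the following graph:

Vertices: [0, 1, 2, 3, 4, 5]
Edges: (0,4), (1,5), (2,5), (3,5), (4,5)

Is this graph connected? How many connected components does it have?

Checking connectivity: the graph has 1 connected component(s).
All vertices are reachable from each other. The graph IS connected.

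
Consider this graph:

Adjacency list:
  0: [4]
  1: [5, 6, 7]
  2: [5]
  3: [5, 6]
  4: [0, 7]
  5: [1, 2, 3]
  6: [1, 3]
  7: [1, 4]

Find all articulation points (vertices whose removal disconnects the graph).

An articulation point is a vertex whose removal disconnects the graph.
Articulation points: [1, 4, 5, 7]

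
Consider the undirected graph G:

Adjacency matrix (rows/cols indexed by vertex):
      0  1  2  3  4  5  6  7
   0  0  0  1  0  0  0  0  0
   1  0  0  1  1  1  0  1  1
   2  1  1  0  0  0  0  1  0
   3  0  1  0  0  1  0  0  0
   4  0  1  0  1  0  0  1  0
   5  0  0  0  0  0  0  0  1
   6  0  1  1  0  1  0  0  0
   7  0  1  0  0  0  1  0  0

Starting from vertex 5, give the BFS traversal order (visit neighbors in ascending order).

BFS from vertex 5 (neighbors processed in ascending order):
Visit order: 5, 7, 1, 2, 3, 4, 6, 0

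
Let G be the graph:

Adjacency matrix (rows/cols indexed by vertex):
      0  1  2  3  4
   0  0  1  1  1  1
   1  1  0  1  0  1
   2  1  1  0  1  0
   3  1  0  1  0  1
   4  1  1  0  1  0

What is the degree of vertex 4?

Vertex 4 has neighbors [0, 1, 3], so deg(4) = 3.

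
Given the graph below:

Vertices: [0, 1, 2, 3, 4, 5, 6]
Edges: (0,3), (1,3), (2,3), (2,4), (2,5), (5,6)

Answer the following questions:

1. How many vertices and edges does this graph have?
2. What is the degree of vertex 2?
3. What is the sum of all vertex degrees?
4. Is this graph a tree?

Count: 7 vertices, 6 edges.
Vertex 2 has neighbors [3, 4, 5], degree = 3.
Handshaking lemma: 2 * 6 = 12.
A graph is a tree iff it is connected and has exactly n-1 edges. This graph is connected (all 7 vertices in one component) and has 7-1 = 6 edges. It is a tree.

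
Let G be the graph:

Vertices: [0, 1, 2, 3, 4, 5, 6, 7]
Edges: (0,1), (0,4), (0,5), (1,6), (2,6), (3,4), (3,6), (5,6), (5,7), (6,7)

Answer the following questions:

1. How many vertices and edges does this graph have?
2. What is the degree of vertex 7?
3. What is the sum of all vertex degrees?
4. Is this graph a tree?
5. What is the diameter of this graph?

Count: 8 vertices, 10 edges.
Vertex 7 has neighbors [5, 6], degree = 2.
Handshaking lemma: 2 * 10 = 20.
A tree on 8 vertices has 7 edges. This graph has 10 edges (3 extra). Not a tree.
Diameter (longest shortest path) = 3.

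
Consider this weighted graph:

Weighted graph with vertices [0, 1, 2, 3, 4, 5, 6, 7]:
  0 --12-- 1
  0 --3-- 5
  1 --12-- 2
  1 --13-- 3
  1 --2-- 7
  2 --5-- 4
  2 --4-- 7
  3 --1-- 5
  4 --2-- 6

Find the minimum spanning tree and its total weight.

Applying Kruskal's algorithm (sort edges by weight, add if no cycle):
  Add (3,5) w=1
  Add (1,7) w=2
  Add (4,6) w=2
  Add (0,5) w=3
  Add (2,7) w=4
  Add (2,4) w=5
  Add (0,1) w=12
  Skip (1,2) w=12 (creates cycle)
  Skip (1,3) w=13 (creates cycle)
MST weight = 29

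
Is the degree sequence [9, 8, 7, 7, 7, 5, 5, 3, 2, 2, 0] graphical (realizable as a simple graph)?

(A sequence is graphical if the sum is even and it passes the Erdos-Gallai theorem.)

Sum of degrees = 55. Sum is odd, so the sequence is NOT graphical.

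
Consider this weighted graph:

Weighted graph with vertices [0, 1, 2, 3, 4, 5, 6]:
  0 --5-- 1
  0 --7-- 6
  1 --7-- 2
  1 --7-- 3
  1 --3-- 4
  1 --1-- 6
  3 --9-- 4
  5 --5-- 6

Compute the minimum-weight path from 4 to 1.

Using Dijkstra's algorithm from vertex 4:
Shortest path: 4 -> 1
Total weight: 3 = 3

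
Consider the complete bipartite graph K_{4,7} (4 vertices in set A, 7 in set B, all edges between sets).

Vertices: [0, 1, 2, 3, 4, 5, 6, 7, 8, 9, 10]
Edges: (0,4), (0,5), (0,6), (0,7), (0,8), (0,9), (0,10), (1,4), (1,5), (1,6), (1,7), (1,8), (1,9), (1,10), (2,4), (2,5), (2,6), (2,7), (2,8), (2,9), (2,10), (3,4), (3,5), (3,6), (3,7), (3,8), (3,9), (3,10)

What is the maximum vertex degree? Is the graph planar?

Set-A vertices have degree 7; set-B vertices have degree 4. Maximum degree = max(4,7) = 7.
K_{4,7} contains K_{3,3} as a subgraph (since both sides have >= 3 vertices); by Kuratowski's theorem it is not planar.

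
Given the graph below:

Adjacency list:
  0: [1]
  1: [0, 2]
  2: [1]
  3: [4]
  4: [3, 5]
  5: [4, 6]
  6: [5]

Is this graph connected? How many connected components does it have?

Checking connectivity: the graph has 2 connected component(s).
Components: [[0, 1, 2], [3, 4, 5, 6]]. The graph is NOT connected.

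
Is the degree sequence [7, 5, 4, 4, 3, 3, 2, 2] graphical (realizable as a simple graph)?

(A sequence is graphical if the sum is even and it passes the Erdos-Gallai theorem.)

Sum of degrees = 30. Sum is even and passes Erdos-Gallai. The sequence IS graphical.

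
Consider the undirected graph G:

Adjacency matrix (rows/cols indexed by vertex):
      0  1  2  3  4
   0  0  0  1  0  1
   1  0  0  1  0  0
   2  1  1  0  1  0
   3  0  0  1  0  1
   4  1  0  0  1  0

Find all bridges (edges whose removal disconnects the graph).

A bridge is an edge whose removal increases the number of connected components.
Bridges found: (1,2)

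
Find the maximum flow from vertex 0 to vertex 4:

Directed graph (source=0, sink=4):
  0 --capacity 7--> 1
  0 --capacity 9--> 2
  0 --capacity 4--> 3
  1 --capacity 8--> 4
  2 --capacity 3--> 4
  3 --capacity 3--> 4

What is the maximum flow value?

Computing max flow:
  Flow on (0->1): 7/7
  Flow on (0->2): 3/9
  Flow on (0->3): 3/4
  Flow on (1->4): 7/8
  Flow on (2->4): 3/3
  Flow on (3->4): 3/3
Maximum flow = 13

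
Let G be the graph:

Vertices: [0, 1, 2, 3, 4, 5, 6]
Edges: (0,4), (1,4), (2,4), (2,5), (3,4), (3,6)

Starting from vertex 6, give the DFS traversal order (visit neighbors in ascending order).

DFS from vertex 6 (neighbors processed in ascending order):
Visit order: 6, 3, 4, 0, 1, 2, 5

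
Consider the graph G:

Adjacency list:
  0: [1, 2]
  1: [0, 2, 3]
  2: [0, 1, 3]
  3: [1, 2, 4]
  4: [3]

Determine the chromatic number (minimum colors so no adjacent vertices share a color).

The graph has a maximum clique of size 3 (lower bound on chromatic number).
A valid 3-coloring: {0: 2, 1: 0, 2: 1, 3: 2, 4: 0}.
Chromatic number = 3.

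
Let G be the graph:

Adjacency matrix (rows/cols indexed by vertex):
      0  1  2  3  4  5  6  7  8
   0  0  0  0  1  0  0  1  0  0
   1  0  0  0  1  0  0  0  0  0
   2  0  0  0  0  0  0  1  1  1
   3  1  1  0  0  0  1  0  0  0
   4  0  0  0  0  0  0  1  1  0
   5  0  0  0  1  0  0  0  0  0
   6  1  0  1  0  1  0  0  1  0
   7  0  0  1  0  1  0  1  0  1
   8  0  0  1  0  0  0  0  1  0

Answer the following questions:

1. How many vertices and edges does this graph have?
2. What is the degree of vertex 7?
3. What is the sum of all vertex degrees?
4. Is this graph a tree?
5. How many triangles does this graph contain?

Count: 9 vertices, 11 edges.
Vertex 7 has neighbors [2, 4, 6, 8], degree = 4.
Handshaking lemma: 2 * 11 = 22.
A tree on 9 vertices has 8 edges. This graph has 11 edges (3 extra). Not a tree.
Number of triangles = 3.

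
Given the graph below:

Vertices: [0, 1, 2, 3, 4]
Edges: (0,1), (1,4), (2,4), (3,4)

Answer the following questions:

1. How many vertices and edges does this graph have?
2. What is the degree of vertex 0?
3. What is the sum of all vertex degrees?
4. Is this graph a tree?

Count: 5 vertices, 4 edges.
Vertex 0 has neighbors [1], degree = 1.
Handshaking lemma: 2 * 4 = 8.
A graph is a tree iff it is connected and has exactly n-1 edges. This graph is connected (all 5 vertices in one component) and has 5-1 = 4 edges. It is a tree.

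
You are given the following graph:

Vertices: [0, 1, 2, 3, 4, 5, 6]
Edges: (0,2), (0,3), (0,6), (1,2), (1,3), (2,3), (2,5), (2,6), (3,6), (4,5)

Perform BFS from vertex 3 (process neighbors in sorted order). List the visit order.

BFS from vertex 3 (neighbors processed in ascending order):
Visit order: 3, 0, 1, 2, 6, 5, 4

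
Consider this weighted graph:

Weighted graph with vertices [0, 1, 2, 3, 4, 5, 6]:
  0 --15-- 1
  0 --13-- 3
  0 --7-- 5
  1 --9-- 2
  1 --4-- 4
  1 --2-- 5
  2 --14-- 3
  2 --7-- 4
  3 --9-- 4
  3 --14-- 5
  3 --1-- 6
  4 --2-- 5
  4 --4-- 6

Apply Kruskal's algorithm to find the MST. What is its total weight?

Applying Kruskal's algorithm (sort edges by weight, add if no cycle):
  Add (3,6) w=1
  Add (1,5) w=2
  Add (4,5) w=2
  Skip (1,4) w=4 (creates cycle)
  Add (4,6) w=4
  Add (0,5) w=7
  Add (2,4) w=7
  Skip (1,2) w=9 (creates cycle)
  Skip (3,4) w=9 (creates cycle)
  Skip (0,3) w=13 (creates cycle)
  Skip (2,3) w=14 (creates cycle)
  Skip (3,5) w=14 (creates cycle)
  Skip (0,1) w=15 (creates cycle)
MST weight = 23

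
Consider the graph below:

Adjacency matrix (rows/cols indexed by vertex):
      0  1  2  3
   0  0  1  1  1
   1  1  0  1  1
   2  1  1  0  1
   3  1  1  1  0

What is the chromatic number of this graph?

The graph has a maximum clique of size 4 (lower bound on chromatic number).
A valid 4-coloring: {0: 0, 1: 1, 2: 2, 3: 3}.
Chromatic number = 4.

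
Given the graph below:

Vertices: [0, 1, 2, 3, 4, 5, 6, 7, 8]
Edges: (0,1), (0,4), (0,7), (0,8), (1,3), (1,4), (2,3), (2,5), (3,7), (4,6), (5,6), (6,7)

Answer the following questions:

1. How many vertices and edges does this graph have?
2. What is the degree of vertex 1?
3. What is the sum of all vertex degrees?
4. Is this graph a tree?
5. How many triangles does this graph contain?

Count: 9 vertices, 12 edges.
Vertex 1 has neighbors [0, 3, 4], degree = 3.
Handshaking lemma: 2 * 12 = 24.
A tree on 9 vertices has 8 edges. This graph has 12 edges (4 extra). Not a tree.
Number of triangles = 1.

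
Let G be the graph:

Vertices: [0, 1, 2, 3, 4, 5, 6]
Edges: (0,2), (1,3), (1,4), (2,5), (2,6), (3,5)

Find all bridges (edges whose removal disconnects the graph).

A bridge is an edge whose removal increases the number of connected components.
Bridges found: (0,2), (1,3), (1,4), (2,5), (2,6), (3,5)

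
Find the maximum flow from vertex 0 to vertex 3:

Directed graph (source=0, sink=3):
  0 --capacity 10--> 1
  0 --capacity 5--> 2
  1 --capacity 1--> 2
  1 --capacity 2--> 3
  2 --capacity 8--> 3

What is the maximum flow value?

Computing max flow:
  Flow on (0->1): 3/10
  Flow on (0->2): 5/5
  Flow on (1->2): 1/1
  Flow on (1->3): 2/2
  Flow on (2->3): 6/8
Maximum flow = 8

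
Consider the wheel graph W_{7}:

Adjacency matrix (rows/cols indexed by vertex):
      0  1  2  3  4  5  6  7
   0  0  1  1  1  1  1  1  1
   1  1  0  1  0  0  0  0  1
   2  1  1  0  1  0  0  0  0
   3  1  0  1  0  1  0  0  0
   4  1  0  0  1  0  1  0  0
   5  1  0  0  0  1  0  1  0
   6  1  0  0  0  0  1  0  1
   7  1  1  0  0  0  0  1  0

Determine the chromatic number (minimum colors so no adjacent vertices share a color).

W_{7} = C_{7} plus a hub adjacent to every cycle vertex.
The outer cycle needs 3 colors (odd cycle); the hub is adjacent to all of them so needs a fresh color.
Chromatic number = 3 + 1 = 4.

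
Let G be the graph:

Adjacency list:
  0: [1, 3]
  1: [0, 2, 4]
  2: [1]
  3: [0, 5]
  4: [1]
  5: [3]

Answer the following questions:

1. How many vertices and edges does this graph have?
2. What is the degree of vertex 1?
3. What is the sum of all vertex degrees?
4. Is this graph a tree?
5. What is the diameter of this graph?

Count: 6 vertices, 5 edges.
Vertex 1 has neighbors [0, 2, 4], degree = 3.
Handshaking lemma: 2 * 5 = 10.
A graph is a tree iff it is connected and has exactly n-1 edges. This graph is connected (all 6 vertices in one component) and has 6-1 = 5 edges. It is a tree.
Diameter (longest shortest path) = 4.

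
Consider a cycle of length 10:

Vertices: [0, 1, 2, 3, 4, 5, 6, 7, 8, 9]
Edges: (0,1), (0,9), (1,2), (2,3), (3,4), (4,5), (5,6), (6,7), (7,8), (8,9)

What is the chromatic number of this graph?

This is an even cycle (C_10). Even cycles are bipartite.
Chromatic number = 2.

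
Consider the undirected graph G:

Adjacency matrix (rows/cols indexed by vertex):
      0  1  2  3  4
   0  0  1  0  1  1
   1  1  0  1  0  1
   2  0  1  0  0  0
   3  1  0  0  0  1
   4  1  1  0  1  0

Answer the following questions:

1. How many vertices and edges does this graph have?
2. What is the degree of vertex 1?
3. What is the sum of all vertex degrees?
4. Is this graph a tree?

Count: 5 vertices, 6 edges.
Vertex 1 has neighbors [0, 2, 4], degree = 3.
Handshaking lemma: 2 * 6 = 12.
A tree on 5 vertices has 4 edges. This graph has 6 edges (2 extra). Not a tree.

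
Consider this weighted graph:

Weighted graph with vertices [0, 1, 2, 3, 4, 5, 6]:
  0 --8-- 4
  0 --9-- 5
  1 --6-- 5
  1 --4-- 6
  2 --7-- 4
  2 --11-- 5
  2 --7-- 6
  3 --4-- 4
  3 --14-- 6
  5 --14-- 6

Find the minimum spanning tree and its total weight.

Applying Kruskal's algorithm (sort edges by weight, add if no cycle):
  Add (1,6) w=4
  Add (3,4) w=4
  Add (1,5) w=6
  Add (2,6) w=7
  Add (2,4) w=7
  Add (0,4) w=8
  Skip (0,5) w=9 (creates cycle)
  Skip (2,5) w=11 (creates cycle)
  Skip (3,6) w=14 (creates cycle)
  Skip (5,6) w=14 (creates cycle)
MST weight = 36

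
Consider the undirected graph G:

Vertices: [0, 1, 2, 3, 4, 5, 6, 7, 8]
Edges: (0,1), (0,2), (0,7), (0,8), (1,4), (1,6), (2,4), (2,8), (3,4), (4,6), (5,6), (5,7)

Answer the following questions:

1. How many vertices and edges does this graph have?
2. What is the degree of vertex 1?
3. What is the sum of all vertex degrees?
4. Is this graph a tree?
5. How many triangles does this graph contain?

Count: 9 vertices, 12 edges.
Vertex 1 has neighbors [0, 4, 6], degree = 3.
Handshaking lemma: 2 * 12 = 24.
A tree on 9 vertices has 8 edges. This graph has 12 edges (4 extra). Not a tree.
Number of triangles = 2.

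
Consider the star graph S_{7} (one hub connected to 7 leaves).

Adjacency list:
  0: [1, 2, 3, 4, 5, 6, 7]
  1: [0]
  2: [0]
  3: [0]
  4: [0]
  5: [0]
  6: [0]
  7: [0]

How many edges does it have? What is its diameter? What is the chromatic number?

Star graph S_{7}: the hub connects to all 7 leaves.
Edges = 7.
Diameter = 2 (any leaf to hub is 1, leaf to leaf through hub is 2).
Star graphs are bipartite (hub vs leaves), so chromatic number = 2.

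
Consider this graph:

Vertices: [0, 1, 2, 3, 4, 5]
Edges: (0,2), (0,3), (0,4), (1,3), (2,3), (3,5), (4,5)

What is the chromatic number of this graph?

The graph has a maximum clique of size 3 (lower bound on chromatic number).
A valid 3-coloring: {0: 1, 1: 1, 2: 2, 3: 0, 4: 0, 5: 1}.
Chromatic number = 3.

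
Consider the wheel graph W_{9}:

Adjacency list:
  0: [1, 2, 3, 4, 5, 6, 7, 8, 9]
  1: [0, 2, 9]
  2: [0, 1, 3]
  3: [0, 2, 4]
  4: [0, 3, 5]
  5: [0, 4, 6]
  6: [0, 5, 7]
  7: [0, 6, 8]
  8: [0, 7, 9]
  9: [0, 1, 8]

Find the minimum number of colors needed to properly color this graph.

W_{9} = C_{9} plus a hub adjacent to every cycle vertex.
The outer cycle needs 3 colors (odd cycle); the hub is adjacent to all of them so needs a fresh color.
Chromatic number = 3 + 1 = 4.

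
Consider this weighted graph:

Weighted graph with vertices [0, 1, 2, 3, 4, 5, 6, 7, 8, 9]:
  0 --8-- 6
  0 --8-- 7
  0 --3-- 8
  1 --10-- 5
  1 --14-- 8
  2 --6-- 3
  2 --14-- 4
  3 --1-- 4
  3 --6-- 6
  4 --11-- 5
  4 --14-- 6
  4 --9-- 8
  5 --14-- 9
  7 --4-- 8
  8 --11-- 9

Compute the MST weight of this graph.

Applying Kruskal's algorithm (sort edges by weight, add if no cycle):
  Add (3,4) w=1
  Add (0,8) w=3
  Add (7,8) w=4
  Add (2,3) w=6
  Add (3,6) w=6
  Skip (0,7) w=8 (creates cycle)
  Add (0,6) w=8
  Skip (4,8) w=9 (creates cycle)
  Add (1,5) w=10
  Add (4,5) w=11
  Add (8,9) w=11
  Skip (1,8) w=14 (creates cycle)
  Skip (2,4) w=14 (creates cycle)
  Skip (4,6) w=14 (creates cycle)
  Skip (5,9) w=14 (creates cycle)
MST weight = 60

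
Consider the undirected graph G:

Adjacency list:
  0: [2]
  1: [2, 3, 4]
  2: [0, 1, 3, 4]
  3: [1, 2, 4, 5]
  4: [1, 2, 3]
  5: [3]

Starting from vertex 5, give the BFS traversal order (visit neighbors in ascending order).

BFS from vertex 5 (neighbors processed in ascending order):
Visit order: 5, 3, 1, 2, 4, 0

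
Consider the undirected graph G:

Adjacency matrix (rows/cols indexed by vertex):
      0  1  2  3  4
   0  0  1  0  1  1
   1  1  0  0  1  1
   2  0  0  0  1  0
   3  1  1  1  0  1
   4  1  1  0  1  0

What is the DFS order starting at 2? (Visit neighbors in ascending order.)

DFS from vertex 2 (neighbors processed in ascending order):
Visit order: 2, 3, 0, 1, 4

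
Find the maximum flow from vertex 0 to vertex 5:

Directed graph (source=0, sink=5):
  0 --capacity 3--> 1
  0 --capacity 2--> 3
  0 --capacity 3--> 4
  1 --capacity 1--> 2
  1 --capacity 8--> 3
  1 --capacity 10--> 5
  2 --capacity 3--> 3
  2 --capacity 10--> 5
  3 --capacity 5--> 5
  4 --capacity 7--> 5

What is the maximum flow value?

Computing max flow:
  Flow on (0->1): 3/3
  Flow on (0->3): 2/2
  Flow on (0->4): 3/3
  Flow on (1->5): 3/10
  Flow on (3->5): 2/5
  Flow on (4->5): 3/7
Maximum flow = 8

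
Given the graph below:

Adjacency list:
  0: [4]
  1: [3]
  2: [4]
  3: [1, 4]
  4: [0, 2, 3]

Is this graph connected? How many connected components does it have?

Checking connectivity: the graph has 1 connected component(s).
All vertices are reachable from each other. The graph IS connected.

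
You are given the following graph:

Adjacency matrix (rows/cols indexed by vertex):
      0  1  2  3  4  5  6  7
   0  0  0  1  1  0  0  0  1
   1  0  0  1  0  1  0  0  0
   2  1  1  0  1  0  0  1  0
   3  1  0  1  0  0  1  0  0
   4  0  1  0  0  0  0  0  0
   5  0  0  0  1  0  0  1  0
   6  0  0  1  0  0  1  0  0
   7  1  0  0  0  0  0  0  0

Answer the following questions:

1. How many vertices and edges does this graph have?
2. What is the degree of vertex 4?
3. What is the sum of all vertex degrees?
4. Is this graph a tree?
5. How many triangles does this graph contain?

Count: 8 vertices, 9 edges.
Vertex 4 has neighbors [1], degree = 1.
Handshaking lemma: 2 * 9 = 18.
A tree on 8 vertices has 7 edges. This graph has 9 edges (2 extra). Not a tree.
Number of triangles = 1.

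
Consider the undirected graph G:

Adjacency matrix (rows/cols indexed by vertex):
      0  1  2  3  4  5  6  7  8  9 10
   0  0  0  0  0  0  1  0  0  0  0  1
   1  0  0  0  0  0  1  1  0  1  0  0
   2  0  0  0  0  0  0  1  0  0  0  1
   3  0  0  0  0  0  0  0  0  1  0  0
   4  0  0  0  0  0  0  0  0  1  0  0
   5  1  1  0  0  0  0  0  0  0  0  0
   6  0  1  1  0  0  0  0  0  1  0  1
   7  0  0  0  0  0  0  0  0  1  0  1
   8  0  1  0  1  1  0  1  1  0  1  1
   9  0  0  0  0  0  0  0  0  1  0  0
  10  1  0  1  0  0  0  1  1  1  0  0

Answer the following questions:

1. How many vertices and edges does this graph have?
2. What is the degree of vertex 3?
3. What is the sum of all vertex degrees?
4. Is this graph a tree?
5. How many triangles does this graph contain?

Count: 11 vertices, 15 edges.
Vertex 3 has neighbors [8], degree = 1.
Handshaking lemma: 2 * 15 = 30.
A tree on 11 vertices has 10 edges. This graph has 15 edges (5 extra). Not a tree.
Number of triangles = 4.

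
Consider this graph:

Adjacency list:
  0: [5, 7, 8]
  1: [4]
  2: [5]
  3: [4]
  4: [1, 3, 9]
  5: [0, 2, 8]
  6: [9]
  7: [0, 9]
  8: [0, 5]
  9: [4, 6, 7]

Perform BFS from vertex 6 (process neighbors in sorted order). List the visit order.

BFS from vertex 6 (neighbors processed in ascending order):
Visit order: 6, 9, 4, 7, 1, 3, 0, 5, 8, 2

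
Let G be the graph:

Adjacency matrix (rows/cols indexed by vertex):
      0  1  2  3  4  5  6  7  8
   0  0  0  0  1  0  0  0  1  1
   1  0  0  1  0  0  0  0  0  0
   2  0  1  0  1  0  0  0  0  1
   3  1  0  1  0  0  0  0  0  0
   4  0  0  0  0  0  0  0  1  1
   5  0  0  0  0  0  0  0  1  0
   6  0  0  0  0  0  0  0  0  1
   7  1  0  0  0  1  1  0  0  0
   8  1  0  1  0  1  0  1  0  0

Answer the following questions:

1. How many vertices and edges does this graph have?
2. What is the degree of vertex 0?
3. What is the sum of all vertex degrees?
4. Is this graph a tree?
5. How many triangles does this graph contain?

Count: 9 vertices, 10 edges.
Vertex 0 has neighbors [3, 7, 8], degree = 3.
Handshaking lemma: 2 * 10 = 20.
A tree on 9 vertices has 8 edges. This graph has 10 edges (2 extra). Not a tree.
Number of triangles = 0.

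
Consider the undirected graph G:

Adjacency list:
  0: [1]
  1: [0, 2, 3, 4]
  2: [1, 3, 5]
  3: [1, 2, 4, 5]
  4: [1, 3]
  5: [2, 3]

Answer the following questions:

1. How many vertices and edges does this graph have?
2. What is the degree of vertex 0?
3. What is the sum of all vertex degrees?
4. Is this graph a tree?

Count: 6 vertices, 8 edges.
Vertex 0 has neighbors [1], degree = 1.
Handshaking lemma: 2 * 8 = 16.
A tree on 6 vertices has 5 edges. This graph has 8 edges (3 extra). Not a tree.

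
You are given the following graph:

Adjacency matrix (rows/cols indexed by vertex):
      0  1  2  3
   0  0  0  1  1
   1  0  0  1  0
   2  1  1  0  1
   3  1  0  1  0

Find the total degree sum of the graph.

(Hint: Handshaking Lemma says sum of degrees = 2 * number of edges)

Count edges: 4 edges.
By Handshaking Lemma: sum of degrees = 2 * 4 = 8.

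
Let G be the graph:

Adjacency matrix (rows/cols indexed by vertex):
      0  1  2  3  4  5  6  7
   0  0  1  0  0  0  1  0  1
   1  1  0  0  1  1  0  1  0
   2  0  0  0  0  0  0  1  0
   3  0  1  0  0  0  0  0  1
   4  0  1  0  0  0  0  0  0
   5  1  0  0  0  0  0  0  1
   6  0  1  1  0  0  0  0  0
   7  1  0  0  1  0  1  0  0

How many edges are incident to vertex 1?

Vertex 1 has neighbors [0, 3, 4, 6], so deg(1) = 4.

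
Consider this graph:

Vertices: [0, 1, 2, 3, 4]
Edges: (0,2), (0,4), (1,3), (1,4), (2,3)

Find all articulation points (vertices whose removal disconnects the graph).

No articulation points. The graph is biconnected.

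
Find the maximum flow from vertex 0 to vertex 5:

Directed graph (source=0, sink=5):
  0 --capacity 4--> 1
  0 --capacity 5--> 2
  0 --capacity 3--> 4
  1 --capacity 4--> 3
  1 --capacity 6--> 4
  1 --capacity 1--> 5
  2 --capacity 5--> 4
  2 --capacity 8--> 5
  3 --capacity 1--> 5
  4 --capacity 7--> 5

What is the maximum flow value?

Computing max flow:
  Flow on (0->1): 4/4
  Flow on (0->2): 5/5
  Flow on (0->4): 3/3
  Flow on (1->3): 1/4
  Flow on (1->4): 2/6
  Flow on (1->5): 1/1
  Flow on (2->5): 5/8
  Flow on (3->5): 1/1
  Flow on (4->5): 5/7
Maximum flow = 12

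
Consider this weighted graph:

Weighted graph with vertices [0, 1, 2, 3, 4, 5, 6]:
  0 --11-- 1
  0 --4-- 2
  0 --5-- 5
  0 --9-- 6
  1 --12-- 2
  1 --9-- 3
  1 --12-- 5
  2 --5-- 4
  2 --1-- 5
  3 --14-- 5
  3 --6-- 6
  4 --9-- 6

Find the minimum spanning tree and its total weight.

Applying Kruskal's algorithm (sort edges by weight, add if no cycle):
  Add (2,5) w=1
  Add (0,2) w=4
  Skip (0,5) w=5 (creates cycle)
  Add (2,4) w=5
  Add (3,6) w=6
  Add (0,6) w=9
  Add (1,3) w=9
  Skip (4,6) w=9 (creates cycle)
  Skip (0,1) w=11 (creates cycle)
  Skip (1,2) w=12 (creates cycle)
  Skip (1,5) w=12 (creates cycle)
  Skip (3,5) w=14 (creates cycle)
MST weight = 34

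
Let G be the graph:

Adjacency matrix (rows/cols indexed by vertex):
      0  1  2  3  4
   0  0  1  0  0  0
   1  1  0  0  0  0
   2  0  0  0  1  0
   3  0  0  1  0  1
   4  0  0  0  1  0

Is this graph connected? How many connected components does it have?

Checking connectivity: the graph has 2 connected component(s).
Components: [[0, 1], [2, 3, 4]]. The graph is NOT connected.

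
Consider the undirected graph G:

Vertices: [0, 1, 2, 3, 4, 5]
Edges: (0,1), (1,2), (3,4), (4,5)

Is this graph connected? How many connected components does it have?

Checking connectivity: the graph has 2 connected component(s).
Components: [[0, 1, 2], [3, 4, 5]]. The graph is NOT connected.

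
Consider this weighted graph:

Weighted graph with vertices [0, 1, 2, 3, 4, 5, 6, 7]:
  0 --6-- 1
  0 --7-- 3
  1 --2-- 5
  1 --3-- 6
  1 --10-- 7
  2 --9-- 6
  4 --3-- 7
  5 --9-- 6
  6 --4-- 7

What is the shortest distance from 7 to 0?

Using Dijkstra's algorithm from vertex 7:
Shortest path: 7 -> 6 -> 1 -> 0
Total weight: 4 + 3 + 6 = 13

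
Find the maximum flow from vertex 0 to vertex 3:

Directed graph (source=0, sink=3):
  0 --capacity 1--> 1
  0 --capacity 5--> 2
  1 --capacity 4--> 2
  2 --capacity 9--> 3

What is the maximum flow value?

Computing max flow:
  Flow on (0->1): 1/1
  Flow on (0->2): 5/5
  Flow on (1->2): 1/4
  Flow on (2->3): 6/9
Maximum flow = 6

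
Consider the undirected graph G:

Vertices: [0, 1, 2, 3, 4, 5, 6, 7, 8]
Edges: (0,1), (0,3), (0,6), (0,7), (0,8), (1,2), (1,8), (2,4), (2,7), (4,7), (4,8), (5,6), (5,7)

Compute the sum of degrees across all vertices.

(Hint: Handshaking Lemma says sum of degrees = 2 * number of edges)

Count edges: 13 edges.
By Handshaking Lemma: sum of degrees = 2 * 13 = 26.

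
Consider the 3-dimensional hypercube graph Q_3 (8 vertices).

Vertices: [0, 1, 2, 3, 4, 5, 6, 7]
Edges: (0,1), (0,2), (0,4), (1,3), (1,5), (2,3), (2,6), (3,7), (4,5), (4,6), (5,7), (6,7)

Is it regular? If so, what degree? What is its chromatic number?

In Q_3, every vertex has exactly 3 neighbors (flip one of 3 bits), so it is 3-regular.
Q_3 is bipartite (partition by bit-parity), so chromatic number = 2.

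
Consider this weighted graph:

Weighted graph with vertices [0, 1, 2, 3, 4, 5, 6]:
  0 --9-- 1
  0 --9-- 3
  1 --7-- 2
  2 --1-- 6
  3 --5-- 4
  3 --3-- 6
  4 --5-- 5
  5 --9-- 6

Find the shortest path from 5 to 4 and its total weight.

Using Dijkstra's algorithm from vertex 5:
Shortest path: 5 -> 4
Total weight: 5 = 5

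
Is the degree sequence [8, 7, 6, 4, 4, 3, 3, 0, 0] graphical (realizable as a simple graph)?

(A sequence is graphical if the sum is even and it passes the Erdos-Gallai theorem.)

Sum of degrees = 35. Sum is odd, so the sequence is NOT graphical.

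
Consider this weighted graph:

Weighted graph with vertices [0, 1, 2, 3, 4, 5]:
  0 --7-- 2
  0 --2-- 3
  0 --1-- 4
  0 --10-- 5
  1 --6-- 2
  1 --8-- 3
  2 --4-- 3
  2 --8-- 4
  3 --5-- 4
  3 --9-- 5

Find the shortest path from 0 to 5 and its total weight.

Using Dijkstra's algorithm from vertex 0:
Shortest path: 0 -> 5
Total weight: 10 = 10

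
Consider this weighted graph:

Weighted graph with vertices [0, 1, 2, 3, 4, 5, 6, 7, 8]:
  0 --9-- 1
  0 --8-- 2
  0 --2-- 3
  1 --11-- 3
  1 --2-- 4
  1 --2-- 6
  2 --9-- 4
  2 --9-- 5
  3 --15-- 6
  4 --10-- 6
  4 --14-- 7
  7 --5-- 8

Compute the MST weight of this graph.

Applying Kruskal's algorithm (sort edges by weight, add if no cycle):
  Add (0,3) w=2
  Add (1,4) w=2
  Add (1,6) w=2
  Add (7,8) w=5
  Add (0,2) w=8
  Add (0,1) w=9
  Skip (2,4) w=9 (creates cycle)
  Add (2,5) w=9
  Skip (4,6) w=10 (creates cycle)
  Skip (1,3) w=11 (creates cycle)
  Add (4,7) w=14
  Skip (3,6) w=15 (creates cycle)
MST weight = 51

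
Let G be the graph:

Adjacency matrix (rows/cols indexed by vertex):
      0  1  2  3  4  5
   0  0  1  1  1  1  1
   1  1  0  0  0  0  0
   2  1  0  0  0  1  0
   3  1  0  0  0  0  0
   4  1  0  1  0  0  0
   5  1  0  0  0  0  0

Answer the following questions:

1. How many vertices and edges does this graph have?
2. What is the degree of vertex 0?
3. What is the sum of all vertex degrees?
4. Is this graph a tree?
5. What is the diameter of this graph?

Count: 6 vertices, 6 edges.
Vertex 0 has neighbors [1, 2, 3, 4, 5], degree = 5.
Handshaking lemma: 2 * 6 = 12.
A tree on 6 vertices has 5 edges. This graph has 6 edges (1 extra). Not a tree.
Diameter (longest shortest path) = 2.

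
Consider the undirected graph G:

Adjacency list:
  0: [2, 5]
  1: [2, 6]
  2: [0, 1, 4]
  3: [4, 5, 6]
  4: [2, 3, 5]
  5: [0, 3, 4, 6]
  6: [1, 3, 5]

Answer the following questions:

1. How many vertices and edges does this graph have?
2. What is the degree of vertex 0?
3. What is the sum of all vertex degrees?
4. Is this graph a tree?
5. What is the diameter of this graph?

Count: 7 vertices, 10 edges.
Vertex 0 has neighbors [2, 5], degree = 2.
Handshaking lemma: 2 * 10 = 20.
A tree on 7 vertices has 6 edges. This graph has 10 edges (4 extra). Not a tree.
Diameter (longest shortest path) = 2.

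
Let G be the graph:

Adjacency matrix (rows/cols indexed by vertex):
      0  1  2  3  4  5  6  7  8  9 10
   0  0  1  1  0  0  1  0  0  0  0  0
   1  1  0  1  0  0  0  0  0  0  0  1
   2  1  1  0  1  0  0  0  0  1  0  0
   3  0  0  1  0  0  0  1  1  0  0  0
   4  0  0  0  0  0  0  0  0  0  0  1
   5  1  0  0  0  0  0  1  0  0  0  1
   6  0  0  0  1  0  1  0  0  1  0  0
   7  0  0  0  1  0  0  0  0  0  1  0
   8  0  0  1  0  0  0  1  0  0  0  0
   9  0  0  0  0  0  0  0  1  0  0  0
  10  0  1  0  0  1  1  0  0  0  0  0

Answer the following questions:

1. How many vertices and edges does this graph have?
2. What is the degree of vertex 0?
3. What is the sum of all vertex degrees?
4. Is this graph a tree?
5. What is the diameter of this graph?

Count: 11 vertices, 14 edges.
Vertex 0 has neighbors [1, 2, 5], degree = 3.
Handshaking lemma: 2 * 14 = 28.
A tree on 11 vertices has 10 edges. This graph has 14 edges (4 extra). Not a tree.
Diameter (longest shortest path) = 6.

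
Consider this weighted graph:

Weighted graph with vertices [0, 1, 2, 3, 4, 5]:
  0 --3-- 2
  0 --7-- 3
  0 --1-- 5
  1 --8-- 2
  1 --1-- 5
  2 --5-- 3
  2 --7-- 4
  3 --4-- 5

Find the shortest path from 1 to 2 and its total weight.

Using Dijkstra's algorithm from vertex 1:
Shortest path: 1 -> 5 -> 0 -> 2
Total weight: 1 + 1 + 3 = 5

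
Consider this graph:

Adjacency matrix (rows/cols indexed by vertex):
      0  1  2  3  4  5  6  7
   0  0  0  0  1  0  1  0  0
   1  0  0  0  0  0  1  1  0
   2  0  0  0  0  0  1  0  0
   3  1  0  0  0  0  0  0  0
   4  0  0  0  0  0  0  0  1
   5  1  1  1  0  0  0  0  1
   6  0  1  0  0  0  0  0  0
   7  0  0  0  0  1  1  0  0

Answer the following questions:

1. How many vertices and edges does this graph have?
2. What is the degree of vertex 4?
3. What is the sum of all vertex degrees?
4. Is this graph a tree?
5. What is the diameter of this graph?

Count: 8 vertices, 7 edges.
Vertex 4 has neighbors [7], degree = 1.
Handshaking lemma: 2 * 7 = 14.
A graph is a tree iff it is connected and has exactly n-1 edges. This graph is connected (all 8 vertices in one component) and has 8-1 = 7 edges. It is a tree.
Diameter (longest shortest path) = 4.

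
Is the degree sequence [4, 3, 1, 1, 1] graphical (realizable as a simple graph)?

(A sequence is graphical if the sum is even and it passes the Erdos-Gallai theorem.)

Sum of degrees = 10. Sum is even but fails Erdos-Gallai. The sequence is NOT graphical.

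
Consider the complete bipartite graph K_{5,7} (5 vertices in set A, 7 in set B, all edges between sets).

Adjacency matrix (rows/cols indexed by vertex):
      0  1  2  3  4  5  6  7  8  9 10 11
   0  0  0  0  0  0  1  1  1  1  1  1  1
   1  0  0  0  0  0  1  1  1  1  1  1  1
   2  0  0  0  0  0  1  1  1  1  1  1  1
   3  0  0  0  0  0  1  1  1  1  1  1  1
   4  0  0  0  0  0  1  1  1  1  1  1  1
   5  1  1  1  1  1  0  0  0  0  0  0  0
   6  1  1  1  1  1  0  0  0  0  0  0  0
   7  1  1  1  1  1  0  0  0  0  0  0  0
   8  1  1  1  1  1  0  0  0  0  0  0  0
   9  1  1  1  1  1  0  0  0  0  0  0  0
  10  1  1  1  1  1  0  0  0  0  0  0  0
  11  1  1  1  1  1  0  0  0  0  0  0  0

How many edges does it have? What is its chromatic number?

K_{5,7} has 5 * 7 = 35 edges.
Bipartite graphs have chromatic number 2 (color each partition differently).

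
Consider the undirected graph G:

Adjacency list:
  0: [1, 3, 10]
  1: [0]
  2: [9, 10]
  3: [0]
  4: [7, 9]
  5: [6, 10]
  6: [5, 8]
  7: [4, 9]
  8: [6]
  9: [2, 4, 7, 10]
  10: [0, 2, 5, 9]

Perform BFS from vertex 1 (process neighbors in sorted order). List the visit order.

BFS from vertex 1 (neighbors processed in ascending order):
Visit order: 1, 0, 3, 10, 2, 5, 9, 6, 4, 7, 8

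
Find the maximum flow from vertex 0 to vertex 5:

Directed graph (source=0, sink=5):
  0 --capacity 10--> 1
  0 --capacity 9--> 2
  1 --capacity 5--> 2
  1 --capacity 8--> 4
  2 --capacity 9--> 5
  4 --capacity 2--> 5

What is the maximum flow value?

Computing max flow:
  Flow on (0->1): 4/10
  Flow on (0->2): 7/9
  Flow on (1->2): 2/5
  Flow on (1->4): 2/8
  Flow on (2->5): 9/9
  Flow on (4->5): 2/2
Maximum flow = 11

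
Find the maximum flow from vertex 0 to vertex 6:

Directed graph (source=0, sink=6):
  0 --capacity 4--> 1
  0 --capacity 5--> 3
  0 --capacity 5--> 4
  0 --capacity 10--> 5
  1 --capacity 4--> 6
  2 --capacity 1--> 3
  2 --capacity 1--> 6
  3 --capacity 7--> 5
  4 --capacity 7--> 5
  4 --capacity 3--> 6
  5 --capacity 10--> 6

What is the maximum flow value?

Computing max flow:
  Flow on (0->1): 4/4
  Flow on (0->4): 3/5
  Flow on (0->5): 10/10
  Flow on (1->6): 4/4
  Flow on (4->6): 3/3
  Flow on (5->6): 10/10
Maximum flow = 17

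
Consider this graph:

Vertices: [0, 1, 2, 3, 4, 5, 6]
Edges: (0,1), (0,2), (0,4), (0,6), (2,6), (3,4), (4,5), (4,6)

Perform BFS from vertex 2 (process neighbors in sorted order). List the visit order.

BFS from vertex 2 (neighbors processed in ascending order):
Visit order: 2, 0, 6, 1, 4, 3, 5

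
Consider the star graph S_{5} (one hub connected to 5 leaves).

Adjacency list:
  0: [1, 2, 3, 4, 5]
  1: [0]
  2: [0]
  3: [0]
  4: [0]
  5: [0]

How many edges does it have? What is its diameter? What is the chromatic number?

Star graph S_{5}: the hub connects to all 5 leaves.
Edges = 5.
Diameter = 2 (any leaf to hub is 1, leaf to leaf through hub is 2).
Star graphs are bipartite (hub vs leaves), so chromatic number = 2.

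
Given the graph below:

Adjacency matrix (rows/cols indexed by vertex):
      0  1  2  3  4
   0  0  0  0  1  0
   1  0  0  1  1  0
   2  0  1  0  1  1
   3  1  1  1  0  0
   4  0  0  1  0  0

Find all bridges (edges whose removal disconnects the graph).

A bridge is an edge whose removal increases the number of connected components.
Bridges found: (0,3), (2,4)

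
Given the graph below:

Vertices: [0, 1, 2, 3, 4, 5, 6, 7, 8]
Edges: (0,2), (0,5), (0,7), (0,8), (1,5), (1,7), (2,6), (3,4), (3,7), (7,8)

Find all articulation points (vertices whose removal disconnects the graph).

An articulation point is a vertex whose removal disconnects the graph.
Articulation points: [0, 2, 3, 7]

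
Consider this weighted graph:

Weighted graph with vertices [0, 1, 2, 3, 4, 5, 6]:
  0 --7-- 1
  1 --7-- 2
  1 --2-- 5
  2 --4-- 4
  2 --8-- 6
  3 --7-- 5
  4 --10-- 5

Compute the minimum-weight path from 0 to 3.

Using Dijkstra's algorithm from vertex 0:
Shortest path: 0 -> 1 -> 5 -> 3
Total weight: 7 + 2 + 7 = 16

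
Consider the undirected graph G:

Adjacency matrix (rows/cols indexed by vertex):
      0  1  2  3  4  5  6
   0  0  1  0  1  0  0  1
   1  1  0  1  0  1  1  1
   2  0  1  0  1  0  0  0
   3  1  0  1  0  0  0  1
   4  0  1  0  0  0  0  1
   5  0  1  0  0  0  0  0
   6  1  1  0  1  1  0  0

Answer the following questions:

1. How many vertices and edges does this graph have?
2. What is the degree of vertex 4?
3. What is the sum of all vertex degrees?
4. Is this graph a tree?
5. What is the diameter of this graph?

Count: 7 vertices, 10 edges.
Vertex 4 has neighbors [1, 6], degree = 2.
Handshaking lemma: 2 * 10 = 20.
A tree on 7 vertices has 6 edges. This graph has 10 edges (4 extra). Not a tree.
Diameter (longest shortest path) = 3.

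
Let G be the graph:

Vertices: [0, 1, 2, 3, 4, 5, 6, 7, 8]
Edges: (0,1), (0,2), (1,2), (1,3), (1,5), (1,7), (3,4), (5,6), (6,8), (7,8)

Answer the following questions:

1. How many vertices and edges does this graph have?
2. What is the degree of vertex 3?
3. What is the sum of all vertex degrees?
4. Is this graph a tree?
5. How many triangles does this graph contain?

Count: 9 vertices, 10 edges.
Vertex 3 has neighbors [1, 4], degree = 2.
Handshaking lemma: 2 * 10 = 20.
A tree on 9 vertices has 8 edges. This graph has 10 edges (2 extra). Not a tree.
Number of triangles = 1.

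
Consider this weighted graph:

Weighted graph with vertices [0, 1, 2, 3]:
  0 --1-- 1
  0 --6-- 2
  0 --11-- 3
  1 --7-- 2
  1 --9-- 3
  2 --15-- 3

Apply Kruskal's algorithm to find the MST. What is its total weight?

Applying Kruskal's algorithm (sort edges by weight, add if no cycle):
  Add (0,1) w=1
  Add (0,2) w=6
  Skip (1,2) w=7 (creates cycle)
  Add (1,3) w=9
  Skip (0,3) w=11 (creates cycle)
  Skip (2,3) w=15 (creates cycle)
MST weight = 16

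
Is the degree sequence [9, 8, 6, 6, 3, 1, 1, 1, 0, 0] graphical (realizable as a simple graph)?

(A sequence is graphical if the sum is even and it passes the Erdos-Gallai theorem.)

Sum of degrees = 35. Sum is odd, so the sequence is NOT graphical.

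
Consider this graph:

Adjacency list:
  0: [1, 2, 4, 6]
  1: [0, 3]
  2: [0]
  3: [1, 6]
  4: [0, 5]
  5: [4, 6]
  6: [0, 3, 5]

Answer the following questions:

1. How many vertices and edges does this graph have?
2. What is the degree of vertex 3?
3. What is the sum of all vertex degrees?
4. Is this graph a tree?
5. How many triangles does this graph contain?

Count: 7 vertices, 8 edges.
Vertex 3 has neighbors [1, 6], degree = 2.
Handshaking lemma: 2 * 8 = 16.
A tree on 7 vertices has 6 edges. This graph has 8 edges (2 extra). Not a tree.
Number of triangles = 0.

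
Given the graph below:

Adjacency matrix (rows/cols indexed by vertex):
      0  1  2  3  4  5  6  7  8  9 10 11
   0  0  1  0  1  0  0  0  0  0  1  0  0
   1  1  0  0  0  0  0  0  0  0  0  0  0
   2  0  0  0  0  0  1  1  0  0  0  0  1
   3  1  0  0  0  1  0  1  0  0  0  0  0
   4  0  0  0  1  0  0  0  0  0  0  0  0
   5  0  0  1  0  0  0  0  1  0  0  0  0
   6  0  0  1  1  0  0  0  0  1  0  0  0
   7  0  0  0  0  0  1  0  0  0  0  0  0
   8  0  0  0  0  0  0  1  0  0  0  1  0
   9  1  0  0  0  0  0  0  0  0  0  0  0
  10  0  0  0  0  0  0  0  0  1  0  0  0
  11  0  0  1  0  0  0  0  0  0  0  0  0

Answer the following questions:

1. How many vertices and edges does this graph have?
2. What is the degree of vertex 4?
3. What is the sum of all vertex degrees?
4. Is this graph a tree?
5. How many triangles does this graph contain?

Count: 12 vertices, 11 edges.
Vertex 4 has neighbors [3], degree = 1.
Handshaking lemma: 2 * 11 = 22.
A graph is a tree iff it is connected and has exactly n-1 edges. This graph is connected (all 12 vertices in one component) and has 12-1 = 11 edges. It is a tree.
Number of triangles = 0.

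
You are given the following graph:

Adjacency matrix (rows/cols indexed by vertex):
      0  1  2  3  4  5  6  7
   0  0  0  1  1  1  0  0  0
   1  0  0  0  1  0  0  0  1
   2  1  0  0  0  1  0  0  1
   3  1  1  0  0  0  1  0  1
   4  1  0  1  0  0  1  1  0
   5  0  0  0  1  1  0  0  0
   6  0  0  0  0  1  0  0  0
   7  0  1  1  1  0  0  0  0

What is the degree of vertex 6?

Vertex 6 has neighbors [4], so deg(6) = 1.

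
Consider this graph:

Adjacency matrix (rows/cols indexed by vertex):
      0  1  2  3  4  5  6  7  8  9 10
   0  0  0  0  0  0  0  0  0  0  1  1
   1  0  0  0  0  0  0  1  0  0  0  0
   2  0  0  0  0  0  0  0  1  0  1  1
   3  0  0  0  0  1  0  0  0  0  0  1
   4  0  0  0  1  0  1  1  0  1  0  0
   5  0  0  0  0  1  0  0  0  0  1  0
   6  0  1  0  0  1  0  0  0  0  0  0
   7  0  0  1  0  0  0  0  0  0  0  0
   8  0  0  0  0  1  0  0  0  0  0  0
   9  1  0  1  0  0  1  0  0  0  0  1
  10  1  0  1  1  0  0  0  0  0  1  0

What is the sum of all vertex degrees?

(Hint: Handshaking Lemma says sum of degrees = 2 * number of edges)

Count edges: 13 edges.
By Handshaking Lemma: sum of degrees = 2 * 13 = 26.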